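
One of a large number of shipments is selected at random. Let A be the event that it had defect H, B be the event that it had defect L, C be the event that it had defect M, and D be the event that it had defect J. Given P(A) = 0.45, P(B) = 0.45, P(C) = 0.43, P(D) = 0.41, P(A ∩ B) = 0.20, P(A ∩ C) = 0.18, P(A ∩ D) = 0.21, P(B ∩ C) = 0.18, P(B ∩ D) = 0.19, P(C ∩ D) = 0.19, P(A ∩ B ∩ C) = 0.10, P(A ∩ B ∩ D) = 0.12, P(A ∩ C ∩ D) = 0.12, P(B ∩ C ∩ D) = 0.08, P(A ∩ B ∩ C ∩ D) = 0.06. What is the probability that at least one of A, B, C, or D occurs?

By inclusion-exclusion,
P(A ∪ B ∪ C ∪ D) = 0.45 + 0.45 + 0.43 + 0.41 − 0.20 − 0.18 − 0.21 − 0.18 − 0.19 − 0.19 + 0.10 + 0.12 + 0.12 + 0.08 − 0.06 = 0.95

0.95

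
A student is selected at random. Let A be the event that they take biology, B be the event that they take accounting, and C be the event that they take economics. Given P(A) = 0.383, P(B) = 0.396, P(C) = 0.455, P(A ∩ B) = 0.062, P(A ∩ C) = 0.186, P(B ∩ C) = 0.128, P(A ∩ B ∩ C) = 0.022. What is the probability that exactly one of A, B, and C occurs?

0.548

By inclusion–exclusion (exactly-one form):
P(exactly one) = 0.383 + 0.396 + 0.455 − 2·0.062 − 2·0.186 − 2·0.128 + 3·0.022 = 0.548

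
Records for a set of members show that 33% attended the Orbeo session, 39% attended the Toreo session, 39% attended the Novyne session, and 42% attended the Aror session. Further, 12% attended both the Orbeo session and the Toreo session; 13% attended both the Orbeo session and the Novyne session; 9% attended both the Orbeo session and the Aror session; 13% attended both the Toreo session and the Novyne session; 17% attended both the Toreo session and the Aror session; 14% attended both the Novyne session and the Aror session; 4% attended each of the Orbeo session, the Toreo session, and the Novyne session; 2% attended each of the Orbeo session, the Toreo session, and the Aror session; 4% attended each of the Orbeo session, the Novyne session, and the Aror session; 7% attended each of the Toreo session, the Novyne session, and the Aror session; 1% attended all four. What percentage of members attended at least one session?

91%

Using inclusion–exclusion:
P(at least one) = 33 + 39 + 39 + 42 − 12 − 13 − 9 − 13 − 17 − 14 + 4 + 2 + 4 + 7 − 1 = 91%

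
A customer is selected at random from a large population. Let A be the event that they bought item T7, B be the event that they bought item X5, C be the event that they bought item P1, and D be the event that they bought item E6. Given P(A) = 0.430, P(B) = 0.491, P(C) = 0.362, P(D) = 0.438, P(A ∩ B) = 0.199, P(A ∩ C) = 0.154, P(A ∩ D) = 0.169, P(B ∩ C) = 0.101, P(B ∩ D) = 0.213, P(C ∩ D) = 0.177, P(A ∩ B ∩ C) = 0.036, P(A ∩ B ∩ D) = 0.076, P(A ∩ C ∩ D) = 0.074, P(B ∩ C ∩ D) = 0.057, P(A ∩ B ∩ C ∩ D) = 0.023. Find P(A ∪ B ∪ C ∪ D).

0.928

By inclusion-exclusion,
P(A ∪ B ∪ C ∪ D) = 0.430 + 0.491 + 0.362 + 0.438 − 0.199 − 0.154 − 0.169 − 0.101 − 0.213 − 0.177 + 0.036 + 0.076 + 0.074 + 0.057 − 0.023 = 0.928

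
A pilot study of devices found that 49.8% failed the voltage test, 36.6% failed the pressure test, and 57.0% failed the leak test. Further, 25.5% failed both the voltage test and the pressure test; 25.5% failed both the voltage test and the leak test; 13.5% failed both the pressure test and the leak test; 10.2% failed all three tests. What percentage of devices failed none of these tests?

Inclusion–exclusion gives
P(at least one) = 49.8 + 36.6 + 57.0 − 25.5 − 25.5 − 13.5 + 10.2 = 89.1%
P(none) = 100% − 89.1% = 10.9%

10.9%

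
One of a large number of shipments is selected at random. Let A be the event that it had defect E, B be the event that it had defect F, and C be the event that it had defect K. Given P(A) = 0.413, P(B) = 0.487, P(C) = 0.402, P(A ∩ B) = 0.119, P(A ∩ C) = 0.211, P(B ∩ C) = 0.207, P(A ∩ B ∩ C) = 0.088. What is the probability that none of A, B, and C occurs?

P(A ∪ B ∪ C) = 0.413 + 0.487 + 0.402 − 0.119 − 0.211 − 0.207 + 0.088 = 0.853
P(none) = 1 − 0.853 = 0.147

0.147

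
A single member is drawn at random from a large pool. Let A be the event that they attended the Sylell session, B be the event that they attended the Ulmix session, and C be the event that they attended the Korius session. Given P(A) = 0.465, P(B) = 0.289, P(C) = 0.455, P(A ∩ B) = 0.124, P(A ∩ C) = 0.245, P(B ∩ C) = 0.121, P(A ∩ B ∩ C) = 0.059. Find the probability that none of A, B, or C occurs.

By inclusion-exclusion,
P(A ∪ B ∪ C) = 0.465 + 0.289 + 0.455 − 0.124 − 0.245 − 0.121 + 0.059 = 0.778
P(none) = 1 − 0.778 = 0.222

0.222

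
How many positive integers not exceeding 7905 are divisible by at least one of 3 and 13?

By inclusion-exclusion,
floor(7905/3) + floor(7905/13) − floor(7905/39) = 2635 + 608 − 202 = 3041

3041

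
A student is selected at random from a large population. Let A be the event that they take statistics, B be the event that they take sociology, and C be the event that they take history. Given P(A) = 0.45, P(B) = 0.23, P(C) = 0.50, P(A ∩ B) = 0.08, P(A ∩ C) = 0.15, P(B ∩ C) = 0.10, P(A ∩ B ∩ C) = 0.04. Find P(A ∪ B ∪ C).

P(A ∪ B ∪ C) = 0.45 + 0.23 + 0.50 − 0.08 − 0.15 − 0.10 + 0.04 = 0.89

0.89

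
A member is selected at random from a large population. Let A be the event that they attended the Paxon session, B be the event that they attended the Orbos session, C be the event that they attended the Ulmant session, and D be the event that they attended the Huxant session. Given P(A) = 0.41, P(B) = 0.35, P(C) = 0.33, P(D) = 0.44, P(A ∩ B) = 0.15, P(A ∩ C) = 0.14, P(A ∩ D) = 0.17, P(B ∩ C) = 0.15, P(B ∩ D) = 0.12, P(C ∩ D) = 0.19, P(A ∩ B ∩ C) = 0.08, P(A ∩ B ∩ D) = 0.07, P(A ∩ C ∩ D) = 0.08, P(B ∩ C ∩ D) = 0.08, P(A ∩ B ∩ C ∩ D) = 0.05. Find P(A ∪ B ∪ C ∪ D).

Inclusion–exclusion gives
P(A ∪ B ∪ C ∪ D) = 0.41 + 0.35 + 0.33 + 0.44 − 0.15 − 0.14 − 0.17 − 0.15 − 0.12 − 0.19 + 0.08 + 0.07 + 0.08 + 0.08 − 0.05 = 0.87

0.87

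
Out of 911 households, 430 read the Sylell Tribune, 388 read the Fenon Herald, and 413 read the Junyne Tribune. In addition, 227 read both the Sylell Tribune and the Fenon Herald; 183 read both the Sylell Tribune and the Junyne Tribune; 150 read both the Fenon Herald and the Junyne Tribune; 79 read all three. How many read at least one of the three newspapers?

750

Using inclusion–exclusion:
N(≥1) = 430 + 388 + 413 − 227 − 183 − 150 + 79 = 750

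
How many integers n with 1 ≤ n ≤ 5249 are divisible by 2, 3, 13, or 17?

2624 + 1749 + 403 + 308 − 874 − 201 − 154 − 134 − 102 − 23 + 67 + 51 + 11 + 7 − 3 = 3729

3729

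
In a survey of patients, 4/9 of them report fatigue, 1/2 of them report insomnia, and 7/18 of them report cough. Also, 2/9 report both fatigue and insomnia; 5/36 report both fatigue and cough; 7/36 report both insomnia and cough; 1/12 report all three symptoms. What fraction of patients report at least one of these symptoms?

31/36

P(≥1) = 4/9 + 1/2 + 7/18 − 2/9 − 5/36 − 7/36 + 1/12 = 31/36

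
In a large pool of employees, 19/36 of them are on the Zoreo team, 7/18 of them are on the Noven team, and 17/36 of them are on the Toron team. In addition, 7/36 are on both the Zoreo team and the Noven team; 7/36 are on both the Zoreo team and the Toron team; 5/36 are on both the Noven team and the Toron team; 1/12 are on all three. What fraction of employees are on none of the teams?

Inclusion–exclusion gives
P(union) = 19/36 + 7/18 + 17/36 − 7/36 − 7/36 − 5/36 + 1/12 = 17/18
P(none) = 1 − 17/18 = 1/18

1/18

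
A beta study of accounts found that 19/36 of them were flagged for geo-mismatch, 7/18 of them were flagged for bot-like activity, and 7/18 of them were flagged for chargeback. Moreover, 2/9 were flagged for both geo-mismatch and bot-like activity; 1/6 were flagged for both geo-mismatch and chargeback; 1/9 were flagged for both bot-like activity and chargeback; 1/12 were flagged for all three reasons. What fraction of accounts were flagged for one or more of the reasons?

8/9

Apply inclusion-exclusion:
P(at least one) = 19/36 + 7/18 + 7/18 − 2/9 − 1/6 − 1/9 + 1/12 = 8/9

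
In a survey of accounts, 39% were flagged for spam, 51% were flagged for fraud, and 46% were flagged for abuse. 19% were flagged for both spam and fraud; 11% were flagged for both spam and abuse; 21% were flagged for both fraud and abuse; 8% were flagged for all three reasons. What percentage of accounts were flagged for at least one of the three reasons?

93%

Apply inclusion-exclusion:
P(union) = 39 + 51 + 46 − 19 − 11 − 21 + 8 = 93%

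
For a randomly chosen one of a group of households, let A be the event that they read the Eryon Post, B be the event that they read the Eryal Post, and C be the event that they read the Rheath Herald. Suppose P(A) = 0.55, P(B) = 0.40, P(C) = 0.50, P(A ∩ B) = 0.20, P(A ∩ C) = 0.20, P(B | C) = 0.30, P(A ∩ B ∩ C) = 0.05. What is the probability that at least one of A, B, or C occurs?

0.95

P(B ∩ C) = P(C)·P(B|C) = 0.50 × 0.30 = 0.15
By inclusion–exclusion:
P(A ∪ B ∪ C) = 0.55 + 0.40 + 0.50 − 0.20 − 0.20 − 0.15 + 0.05 = 0.95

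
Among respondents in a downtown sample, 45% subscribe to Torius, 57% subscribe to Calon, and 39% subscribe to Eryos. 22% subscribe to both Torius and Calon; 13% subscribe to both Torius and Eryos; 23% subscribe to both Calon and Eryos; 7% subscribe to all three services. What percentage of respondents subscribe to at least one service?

Inclusion–exclusion gives
P(union) = 45 + 57 + 39 − 22 − 13 − 23 + 7 = 90%

90%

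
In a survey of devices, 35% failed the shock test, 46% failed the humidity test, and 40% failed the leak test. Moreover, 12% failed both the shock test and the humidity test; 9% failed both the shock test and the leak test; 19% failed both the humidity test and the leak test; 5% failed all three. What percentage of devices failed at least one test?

P(union) = 35 + 46 + 40 − 12 − 9 − 19 + 5 = 86%

86%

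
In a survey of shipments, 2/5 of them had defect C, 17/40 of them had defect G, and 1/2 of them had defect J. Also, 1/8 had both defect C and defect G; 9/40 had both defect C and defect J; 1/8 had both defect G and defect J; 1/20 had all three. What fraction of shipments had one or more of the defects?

9/10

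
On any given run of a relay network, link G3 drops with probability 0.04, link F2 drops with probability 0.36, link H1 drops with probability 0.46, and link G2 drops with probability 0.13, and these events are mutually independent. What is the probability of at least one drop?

0.71135488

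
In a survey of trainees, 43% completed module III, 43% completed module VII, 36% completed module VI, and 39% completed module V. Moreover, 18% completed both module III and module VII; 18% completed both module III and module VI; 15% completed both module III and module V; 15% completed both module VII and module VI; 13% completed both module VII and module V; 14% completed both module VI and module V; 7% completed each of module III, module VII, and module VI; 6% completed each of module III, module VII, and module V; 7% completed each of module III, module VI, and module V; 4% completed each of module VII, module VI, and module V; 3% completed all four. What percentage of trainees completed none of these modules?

P(at least one) = 43 + 43 + 36 + 39 − 18 − 18 − 15 − 15 − 13 − 14 + 7 + 6 + 7 + 4 − 3 = 89%
P(none) = 100% − 89% = 11%

11%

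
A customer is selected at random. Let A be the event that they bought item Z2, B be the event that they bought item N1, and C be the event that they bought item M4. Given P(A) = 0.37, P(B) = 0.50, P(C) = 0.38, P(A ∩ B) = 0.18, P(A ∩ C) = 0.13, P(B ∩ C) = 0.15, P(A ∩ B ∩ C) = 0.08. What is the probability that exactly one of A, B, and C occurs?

0.57

Using the inclusion–exclusion count for exactly one event:
P(exactly one) = 0.37 + 0.50 + 0.38 − 2·0.18 − 2·0.13 − 2·0.15 + 3·0.08 = 0.57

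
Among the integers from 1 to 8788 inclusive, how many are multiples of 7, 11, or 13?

By inclusion–exclusion:
1255 + 798 + 676 − 114 − 96 − 61 + 8 = 2466

2466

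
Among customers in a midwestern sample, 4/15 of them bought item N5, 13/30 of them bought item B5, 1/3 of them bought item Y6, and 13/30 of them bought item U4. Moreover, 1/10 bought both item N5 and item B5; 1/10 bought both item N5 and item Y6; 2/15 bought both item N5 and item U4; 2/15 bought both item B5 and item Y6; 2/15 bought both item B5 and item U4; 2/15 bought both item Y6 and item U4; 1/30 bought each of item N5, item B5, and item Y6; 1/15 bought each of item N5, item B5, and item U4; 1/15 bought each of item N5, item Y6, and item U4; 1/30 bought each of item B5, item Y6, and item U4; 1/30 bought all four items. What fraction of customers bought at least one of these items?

P(union) = 4/15 + 13/30 + 1/3 + 13/30 − 1/10 − 1/10 − 2/15 − 2/15 − 2/15 − 2/15 + 1/30 + 1/15 + 1/15 + 1/30 − 1/30 = 9/10

9/10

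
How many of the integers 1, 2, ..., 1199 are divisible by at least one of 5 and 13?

313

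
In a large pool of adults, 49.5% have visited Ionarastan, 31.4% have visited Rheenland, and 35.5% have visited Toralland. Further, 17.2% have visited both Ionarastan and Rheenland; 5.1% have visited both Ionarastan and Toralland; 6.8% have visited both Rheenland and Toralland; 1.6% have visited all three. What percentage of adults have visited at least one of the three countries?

88.9%

Using inclusion–exclusion:
P(union) = 49.5 + 31.4 + 35.5 − 17.2 − 5.1 − 6.8 + 1.6 = 88.9%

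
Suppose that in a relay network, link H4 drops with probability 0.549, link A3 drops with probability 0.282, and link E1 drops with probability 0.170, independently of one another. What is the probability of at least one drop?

P(none) = (1 − 0.549) × (1 − 0.282) × (1 − 0.170) = 0.451 × 0.718 × 0.830 = 0.26876894
P(at least one) = 1 − 0.26876894 = 0.73123106

0.73123106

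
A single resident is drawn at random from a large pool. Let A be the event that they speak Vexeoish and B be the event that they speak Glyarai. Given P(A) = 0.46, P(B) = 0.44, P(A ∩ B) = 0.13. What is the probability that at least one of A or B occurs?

0.77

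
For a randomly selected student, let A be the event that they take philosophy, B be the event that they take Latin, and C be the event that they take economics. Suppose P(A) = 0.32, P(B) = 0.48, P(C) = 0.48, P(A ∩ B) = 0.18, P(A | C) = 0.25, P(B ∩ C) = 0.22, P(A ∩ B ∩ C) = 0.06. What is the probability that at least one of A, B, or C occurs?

0.82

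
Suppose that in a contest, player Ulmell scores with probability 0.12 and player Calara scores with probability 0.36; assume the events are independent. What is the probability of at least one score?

P(none) = (1 − 0.12) × (1 − 0.36) = 0.88 × 0.64 = 0.5632
P(at least one) = 1 − 0.5632 = 0.4368

0.4368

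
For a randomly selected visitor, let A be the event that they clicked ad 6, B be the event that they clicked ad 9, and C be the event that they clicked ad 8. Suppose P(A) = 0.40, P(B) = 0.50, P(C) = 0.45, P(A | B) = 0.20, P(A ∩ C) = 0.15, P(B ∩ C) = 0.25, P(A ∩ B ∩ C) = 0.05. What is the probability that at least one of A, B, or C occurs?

0.90

P(A ∩ B) = P(B)·P(A|B) = 0.50 × 0.20 = 0.10
P(A ∪ B ∪ C) = 0.40 + 0.50 + 0.45 − 0.10 − 0.15 − 0.25 + 0.05 = 0.90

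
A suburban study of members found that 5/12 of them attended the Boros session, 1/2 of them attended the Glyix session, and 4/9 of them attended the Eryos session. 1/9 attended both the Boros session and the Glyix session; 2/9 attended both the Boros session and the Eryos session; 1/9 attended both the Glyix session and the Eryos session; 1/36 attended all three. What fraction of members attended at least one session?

17/18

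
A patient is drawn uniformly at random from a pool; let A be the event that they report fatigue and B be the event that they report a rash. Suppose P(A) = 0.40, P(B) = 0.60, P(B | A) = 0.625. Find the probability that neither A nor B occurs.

0.25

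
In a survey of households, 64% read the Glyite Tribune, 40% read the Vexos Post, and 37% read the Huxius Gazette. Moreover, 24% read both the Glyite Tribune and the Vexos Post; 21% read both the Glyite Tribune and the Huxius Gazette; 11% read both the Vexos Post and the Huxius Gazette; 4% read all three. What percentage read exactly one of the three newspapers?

Using the inclusion–exclusion count for exactly one event:
P(exactly one) = 64 + 40 + 37 − 2·24 − 2·21 − 2·11 + 3·4 = 41%

41%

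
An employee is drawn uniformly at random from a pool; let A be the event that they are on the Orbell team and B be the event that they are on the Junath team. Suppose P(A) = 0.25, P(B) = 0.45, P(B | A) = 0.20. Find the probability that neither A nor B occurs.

P(A ∩ B) = P(A)·P(B|A) = 0.25 × 0.20 = 0.05
Apply inclusion-exclusion:
P(A ∪ B) = 0.25 + 0.45 − 0.05 = 0.65
P(none) = 1 − 0.65 = 0.35

0.35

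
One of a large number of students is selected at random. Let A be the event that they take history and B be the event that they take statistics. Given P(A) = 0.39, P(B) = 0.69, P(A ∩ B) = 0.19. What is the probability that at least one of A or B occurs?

Using inclusion–exclusion:
P(A ∪ B) = 0.39 + 0.69 − 0.19 = 0.89

0.89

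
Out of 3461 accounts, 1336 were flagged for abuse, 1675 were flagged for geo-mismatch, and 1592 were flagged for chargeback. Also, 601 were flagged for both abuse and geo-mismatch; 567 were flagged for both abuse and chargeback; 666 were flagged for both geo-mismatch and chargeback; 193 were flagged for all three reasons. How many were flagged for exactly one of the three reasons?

By inclusion–exclusion (exactly-one form):
|exactly one| = 1336 + 1675 + 1592 − 2·601 − 2·567 − 2·666 + 3·193 = 1514

1514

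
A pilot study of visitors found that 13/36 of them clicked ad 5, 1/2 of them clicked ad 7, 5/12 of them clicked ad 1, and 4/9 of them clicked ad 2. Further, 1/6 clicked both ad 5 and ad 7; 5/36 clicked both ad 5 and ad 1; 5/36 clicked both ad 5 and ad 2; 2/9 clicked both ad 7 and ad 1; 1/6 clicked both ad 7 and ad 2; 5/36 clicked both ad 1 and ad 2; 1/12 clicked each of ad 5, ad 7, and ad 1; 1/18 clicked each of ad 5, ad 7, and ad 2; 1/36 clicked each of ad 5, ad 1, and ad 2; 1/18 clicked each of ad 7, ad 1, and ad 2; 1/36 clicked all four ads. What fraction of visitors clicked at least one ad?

P(union) = 13/36 + 1/2 + 5/12 + 4/9 − 1/6 − 5/36 − 5/36 − 2/9 − 1/6 − 5/36 + 1/12 + 1/18 + 1/36 + 1/18 − 1/36 = 17/18

17/18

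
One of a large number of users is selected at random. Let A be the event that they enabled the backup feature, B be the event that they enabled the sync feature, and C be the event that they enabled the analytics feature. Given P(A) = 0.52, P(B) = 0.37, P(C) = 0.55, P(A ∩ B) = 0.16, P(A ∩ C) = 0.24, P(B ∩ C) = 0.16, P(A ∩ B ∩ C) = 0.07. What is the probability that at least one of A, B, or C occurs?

Using inclusion–exclusion:
P(A ∪ B ∪ C) = 0.52 + 0.37 + 0.55 − 0.16 − 0.24 − 0.16 + 0.07 = 0.95

0.95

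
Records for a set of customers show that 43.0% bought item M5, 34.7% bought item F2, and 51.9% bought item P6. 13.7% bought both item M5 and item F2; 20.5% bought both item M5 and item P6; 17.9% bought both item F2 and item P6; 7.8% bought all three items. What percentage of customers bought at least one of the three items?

85.3%

P(union) = 43.0 + 34.7 + 51.9 − 13.7 − 20.5 − 17.9 + 7.8 = 85.3%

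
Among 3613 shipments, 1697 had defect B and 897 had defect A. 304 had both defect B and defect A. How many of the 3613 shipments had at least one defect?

N(≥1) = 1697 + 897 − 304 = 2290

2290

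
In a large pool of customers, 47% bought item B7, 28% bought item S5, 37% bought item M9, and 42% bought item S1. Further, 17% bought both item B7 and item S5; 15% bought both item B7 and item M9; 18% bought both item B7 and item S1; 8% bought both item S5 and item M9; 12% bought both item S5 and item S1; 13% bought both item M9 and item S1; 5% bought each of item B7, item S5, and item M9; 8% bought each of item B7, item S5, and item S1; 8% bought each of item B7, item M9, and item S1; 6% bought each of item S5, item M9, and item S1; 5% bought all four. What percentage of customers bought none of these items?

P(union) = 47 + 28 + 37 + 42 − 17 − 15 − 18 − 8 − 12 − 13 + 5 + 8 + 8 + 6 − 5 = 93%
P(none) = 100% − 93% = 7%

7%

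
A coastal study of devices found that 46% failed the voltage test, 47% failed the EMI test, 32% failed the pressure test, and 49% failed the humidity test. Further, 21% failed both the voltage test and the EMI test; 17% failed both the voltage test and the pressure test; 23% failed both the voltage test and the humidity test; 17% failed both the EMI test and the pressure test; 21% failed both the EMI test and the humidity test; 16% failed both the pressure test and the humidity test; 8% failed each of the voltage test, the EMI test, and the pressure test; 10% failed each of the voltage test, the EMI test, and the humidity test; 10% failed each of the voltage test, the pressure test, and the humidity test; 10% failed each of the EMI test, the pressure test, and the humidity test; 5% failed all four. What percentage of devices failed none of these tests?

Apply inclusion-exclusion:
P(≥1) = 46 + 47 + 32 + 49 − 21 − 17 − 23 − 17 − 21 − 16 + 8 + 10 + 10 + 10 − 5 = 92%
P(none) = 100% − 92% = 8%

8%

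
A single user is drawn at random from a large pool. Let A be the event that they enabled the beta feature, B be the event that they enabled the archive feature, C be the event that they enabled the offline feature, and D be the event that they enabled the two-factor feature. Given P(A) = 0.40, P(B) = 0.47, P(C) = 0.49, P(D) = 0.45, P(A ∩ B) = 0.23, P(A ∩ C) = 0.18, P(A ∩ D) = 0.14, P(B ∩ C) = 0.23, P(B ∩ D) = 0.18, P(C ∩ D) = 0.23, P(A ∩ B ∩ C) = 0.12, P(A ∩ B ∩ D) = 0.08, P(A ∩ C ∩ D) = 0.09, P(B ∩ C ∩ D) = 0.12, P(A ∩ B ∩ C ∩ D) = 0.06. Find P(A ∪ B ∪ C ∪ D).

0.97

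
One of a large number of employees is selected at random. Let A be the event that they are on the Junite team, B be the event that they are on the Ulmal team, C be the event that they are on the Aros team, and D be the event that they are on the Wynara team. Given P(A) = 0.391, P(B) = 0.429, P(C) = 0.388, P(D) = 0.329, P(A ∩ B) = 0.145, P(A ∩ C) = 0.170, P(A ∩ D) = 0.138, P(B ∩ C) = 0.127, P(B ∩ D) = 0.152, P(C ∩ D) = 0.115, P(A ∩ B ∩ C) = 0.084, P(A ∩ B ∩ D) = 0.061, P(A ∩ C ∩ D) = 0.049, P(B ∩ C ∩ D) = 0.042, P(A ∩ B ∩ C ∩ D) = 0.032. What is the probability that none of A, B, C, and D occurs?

0.106

Using inclusion–exclusion:
P(A ∪ B ∪ C ∪ D) = 0.391 + 0.429 + 0.388 + 0.329 − 0.145 − 0.170 − 0.138 − 0.127 − 0.152 − 0.115 + 0.084 + 0.061 + 0.049 + 0.042 − 0.032 = 0.894
P(none) = 1 − 0.894 = 0.106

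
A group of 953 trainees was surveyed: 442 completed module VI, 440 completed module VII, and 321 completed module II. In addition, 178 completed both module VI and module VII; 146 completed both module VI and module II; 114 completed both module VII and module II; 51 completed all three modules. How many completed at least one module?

816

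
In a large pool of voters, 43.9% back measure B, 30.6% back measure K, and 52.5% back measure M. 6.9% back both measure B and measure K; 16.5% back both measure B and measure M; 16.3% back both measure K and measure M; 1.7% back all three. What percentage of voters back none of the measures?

11.0%

Using inclusion–exclusion:
P(union) = 43.9 + 30.6 + 52.5 − 6.9 − 16.5 − 16.3 + 1.7 = 89.0%
P(none) = 100% − 89.0% = 11.0%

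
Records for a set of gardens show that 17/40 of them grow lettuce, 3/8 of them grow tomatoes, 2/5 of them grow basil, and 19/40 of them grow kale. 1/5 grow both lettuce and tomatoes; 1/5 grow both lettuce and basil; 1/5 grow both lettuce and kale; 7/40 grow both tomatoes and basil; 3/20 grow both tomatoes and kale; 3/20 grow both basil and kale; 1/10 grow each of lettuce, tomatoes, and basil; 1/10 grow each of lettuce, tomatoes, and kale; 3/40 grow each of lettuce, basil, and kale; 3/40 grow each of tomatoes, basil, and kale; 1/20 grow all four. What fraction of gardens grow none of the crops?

1/10

Using inclusion–exclusion:
P(union) = 17/40 + 3/8 + 2/5 + 19/40 − 1/5 − 1/5 − 1/5 − 7/40 − 3/20 − 3/20 + 1/10 + 1/10 + 3/40 + 3/40 − 1/20 = 9/10
P(none) = 1 − 9/10 = 1/10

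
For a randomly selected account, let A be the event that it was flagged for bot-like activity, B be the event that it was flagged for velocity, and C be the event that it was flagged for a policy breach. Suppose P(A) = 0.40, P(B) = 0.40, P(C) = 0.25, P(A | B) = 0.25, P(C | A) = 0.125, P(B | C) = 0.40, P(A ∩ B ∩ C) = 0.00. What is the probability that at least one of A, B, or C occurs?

P(A ∩ B) = P(B)·P(A|B) = 0.40 × 0.25 = 0.10
P(A ∩ C) = P(A)·P(C|A) = 0.40 × 0.125 = 0.05
P(B ∩ C) = P(C)·P(B|C) = 0.25 × 0.40 = 0.10
Using inclusion–exclusion:
P(A ∪ B ∪ C) = 0.40 + 0.40 + 0.25 − 0.10 − 0.05 − 0.10 + 0.00 = 0.80

0.80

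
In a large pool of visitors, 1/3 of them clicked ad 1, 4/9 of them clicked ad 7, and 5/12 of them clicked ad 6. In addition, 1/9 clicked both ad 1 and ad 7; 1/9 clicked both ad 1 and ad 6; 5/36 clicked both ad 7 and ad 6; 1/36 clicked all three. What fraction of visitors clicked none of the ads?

By inclusion-exclusion,
P(at least one) = 1/3 + 4/9 + 5/12 − 1/9 − 1/9 − 5/36 + 1/36 = 31/36
P(none) = 1 − 31/36 = 5/36

5/36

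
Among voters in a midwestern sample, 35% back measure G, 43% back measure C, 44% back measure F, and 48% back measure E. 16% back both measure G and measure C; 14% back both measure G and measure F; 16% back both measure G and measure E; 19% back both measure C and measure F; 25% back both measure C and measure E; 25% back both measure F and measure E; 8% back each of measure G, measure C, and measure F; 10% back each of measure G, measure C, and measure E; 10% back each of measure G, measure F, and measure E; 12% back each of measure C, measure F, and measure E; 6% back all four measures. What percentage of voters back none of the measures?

11%

Apply inclusion-exclusion:
P(union) = 35 + 43 + 44 + 48 − 16 − 14 − 16 − 19 − 25 − 25 + 8 + 10 + 10 + 12 − 6 = 89%
P(none) = 100% − 89% = 11%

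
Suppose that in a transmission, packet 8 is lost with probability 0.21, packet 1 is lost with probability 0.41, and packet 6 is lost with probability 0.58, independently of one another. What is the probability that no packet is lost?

0.195762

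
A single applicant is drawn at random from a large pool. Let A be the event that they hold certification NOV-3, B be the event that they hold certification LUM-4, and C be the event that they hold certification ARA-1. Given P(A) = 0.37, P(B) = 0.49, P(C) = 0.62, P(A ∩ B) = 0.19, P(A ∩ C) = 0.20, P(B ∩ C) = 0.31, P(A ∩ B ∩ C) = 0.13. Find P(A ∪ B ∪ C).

Using inclusion–exclusion:
P(A ∪ B ∪ C) = 0.37 + 0.49 + 0.62 − 0.19 − 0.20 − 0.31 + 0.13 = 0.91

0.91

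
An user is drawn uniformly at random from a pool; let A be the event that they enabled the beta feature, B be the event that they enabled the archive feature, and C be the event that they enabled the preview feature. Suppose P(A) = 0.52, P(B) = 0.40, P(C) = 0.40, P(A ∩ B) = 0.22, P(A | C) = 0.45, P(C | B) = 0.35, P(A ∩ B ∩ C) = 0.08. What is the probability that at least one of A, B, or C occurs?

0.86

P(A ∩ C) = P(C)·P(A|C) = 0.40 × 0.45 = 0.18
P(B ∩ C) = P(B)·P(C|B) = 0.40 × 0.35 = 0.14
Using inclusion–exclusion:
P(A ∪ B ∪ C) = 0.52 + 0.40 + 0.40 − 0.22 − 0.18 − 0.14 + 0.08 = 0.86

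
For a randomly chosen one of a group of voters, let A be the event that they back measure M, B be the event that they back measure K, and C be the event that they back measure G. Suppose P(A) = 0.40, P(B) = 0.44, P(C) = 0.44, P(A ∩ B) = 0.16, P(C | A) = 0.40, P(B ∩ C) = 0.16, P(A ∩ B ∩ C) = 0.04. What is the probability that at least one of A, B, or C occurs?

P(A ∩ C) = P(A)·P(C|A) = 0.40 × 0.40 = 0.16
By inclusion-exclusion,
P(A ∪ B ∪ C) = 0.40 + 0.44 + 0.44 − 0.16 − 0.16 − 0.16 + 0.04 = 0.84

0.84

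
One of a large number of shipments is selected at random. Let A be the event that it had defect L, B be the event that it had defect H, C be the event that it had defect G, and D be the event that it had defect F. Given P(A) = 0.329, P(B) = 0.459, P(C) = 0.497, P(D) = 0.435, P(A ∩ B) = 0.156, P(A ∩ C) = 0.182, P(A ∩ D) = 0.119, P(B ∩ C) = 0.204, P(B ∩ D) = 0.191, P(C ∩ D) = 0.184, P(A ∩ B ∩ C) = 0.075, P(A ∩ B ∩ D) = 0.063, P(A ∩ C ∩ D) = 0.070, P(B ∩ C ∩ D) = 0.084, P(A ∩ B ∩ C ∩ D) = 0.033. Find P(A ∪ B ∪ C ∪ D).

P(A ∪ B ∪ C ∪ D) = 0.329 + 0.459 + 0.497 + 0.435 − 0.156 − 0.182 − 0.119 − 0.204 − 0.191 − 0.184 + 0.075 + 0.063 + 0.070 + 0.084 − 0.033 = 0.943

0.943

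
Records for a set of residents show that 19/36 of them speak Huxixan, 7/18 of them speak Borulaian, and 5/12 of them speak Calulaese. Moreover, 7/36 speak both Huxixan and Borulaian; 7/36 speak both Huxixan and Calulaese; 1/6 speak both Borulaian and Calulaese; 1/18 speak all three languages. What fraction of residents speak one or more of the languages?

Apply inclusion-exclusion:
P(≥1) = 19/36 + 7/18 + 5/12 − 7/36 − 7/36 − 1/6 + 1/18 = 5/6

5/6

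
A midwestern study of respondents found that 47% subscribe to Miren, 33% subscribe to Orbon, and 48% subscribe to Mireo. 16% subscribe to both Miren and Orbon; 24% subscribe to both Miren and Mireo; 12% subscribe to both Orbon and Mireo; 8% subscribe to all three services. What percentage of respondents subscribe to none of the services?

16%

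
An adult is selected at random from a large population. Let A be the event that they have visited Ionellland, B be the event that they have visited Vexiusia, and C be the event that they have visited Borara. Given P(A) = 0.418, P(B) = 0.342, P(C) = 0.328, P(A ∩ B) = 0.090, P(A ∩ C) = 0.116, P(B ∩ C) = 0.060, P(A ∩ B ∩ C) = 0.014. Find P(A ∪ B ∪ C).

By inclusion–exclusion:
P(A ∪ B ∪ C) = 0.418 + 0.342 + 0.328 − 0.090 − 0.116 − 0.060 + 0.014 = 0.836

0.836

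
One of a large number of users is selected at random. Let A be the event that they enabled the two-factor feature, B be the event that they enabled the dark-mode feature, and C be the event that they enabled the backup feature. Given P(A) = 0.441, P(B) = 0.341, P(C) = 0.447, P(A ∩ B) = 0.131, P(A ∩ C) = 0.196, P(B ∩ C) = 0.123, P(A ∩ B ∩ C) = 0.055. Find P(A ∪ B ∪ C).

0.834

Inclusion–exclusion gives
P(A ∪ B ∪ C) = 0.441 + 0.341 + 0.447 − 0.131 − 0.196 − 0.123 + 0.055 = 0.834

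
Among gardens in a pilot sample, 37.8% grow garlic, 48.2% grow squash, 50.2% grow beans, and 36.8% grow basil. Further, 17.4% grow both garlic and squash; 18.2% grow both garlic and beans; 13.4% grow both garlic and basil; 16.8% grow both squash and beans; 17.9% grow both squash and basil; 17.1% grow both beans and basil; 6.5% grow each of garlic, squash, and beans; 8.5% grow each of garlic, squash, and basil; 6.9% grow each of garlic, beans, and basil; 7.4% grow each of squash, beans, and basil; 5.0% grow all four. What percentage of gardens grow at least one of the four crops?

96.5%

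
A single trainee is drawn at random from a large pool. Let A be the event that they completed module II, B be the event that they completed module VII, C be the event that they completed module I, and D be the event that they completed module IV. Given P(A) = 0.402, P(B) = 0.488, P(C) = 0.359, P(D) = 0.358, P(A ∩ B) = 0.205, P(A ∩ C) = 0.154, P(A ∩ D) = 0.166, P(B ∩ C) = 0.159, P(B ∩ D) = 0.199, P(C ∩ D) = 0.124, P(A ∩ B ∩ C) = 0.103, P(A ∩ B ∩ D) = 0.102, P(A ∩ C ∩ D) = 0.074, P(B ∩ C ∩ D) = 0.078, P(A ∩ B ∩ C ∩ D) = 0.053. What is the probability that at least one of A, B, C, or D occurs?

By inclusion-exclusion,
P(A ∪ B ∪ C ∪ D) = 0.402 + 0.488 + 0.359 + 0.358 − 0.205 − 0.154 − 0.166 − 0.159 − 0.199 − 0.124 + 0.103 + 0.102 + 0.074 + 0.078 − 0.053 = 0.904

0.904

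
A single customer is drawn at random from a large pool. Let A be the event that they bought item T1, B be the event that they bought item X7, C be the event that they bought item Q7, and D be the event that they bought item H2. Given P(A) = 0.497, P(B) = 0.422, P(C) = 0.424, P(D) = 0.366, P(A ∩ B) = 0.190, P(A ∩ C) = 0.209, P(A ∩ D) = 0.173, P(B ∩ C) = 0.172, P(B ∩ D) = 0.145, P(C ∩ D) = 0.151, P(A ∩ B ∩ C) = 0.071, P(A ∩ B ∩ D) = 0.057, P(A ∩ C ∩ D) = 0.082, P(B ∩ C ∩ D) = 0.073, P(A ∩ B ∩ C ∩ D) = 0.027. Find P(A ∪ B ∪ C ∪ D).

0.925

Apply inclusion-exclusion:
P(A ∪ B ∪ C ∪ D) = 0.497 + 0.422 + 0.424 + 0.366 − 0.190 − 0.209 − 0.173 − 0.172 − 0.145 − 0.151 + 0.071 + 0.057 + 0.082 + 0.073 − 0.027 = 0.925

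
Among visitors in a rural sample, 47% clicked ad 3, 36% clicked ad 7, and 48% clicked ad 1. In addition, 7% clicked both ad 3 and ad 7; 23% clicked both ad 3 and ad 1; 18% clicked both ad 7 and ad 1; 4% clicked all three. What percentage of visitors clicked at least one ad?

87%

Using inclusion–exclusion:
P(at least one) = 47 + 36 + 48 − 7 − 23 − 18 + 4 = 87%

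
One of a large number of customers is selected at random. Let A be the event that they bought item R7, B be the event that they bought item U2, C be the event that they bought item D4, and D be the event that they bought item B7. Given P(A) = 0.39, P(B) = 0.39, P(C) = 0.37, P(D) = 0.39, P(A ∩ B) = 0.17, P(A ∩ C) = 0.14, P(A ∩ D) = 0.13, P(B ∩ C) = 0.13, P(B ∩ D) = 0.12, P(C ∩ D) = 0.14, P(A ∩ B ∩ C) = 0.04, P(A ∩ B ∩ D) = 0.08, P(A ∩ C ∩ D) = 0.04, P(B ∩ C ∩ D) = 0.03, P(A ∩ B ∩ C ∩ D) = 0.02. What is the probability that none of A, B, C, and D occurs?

Apply inclusion-exclusion:
P(A ∪ B ∪ C ∪ D) = 0.39 + 0.39 + 0.37 + 0.39 − 0.17 − 0.14 − 0.13 − 0.13 − 0.12 − 0.14 + 0.04 + 0.08 + 0.04 + 0.03 − 0.02 = 0.88
P(none) = 1 − 0.88 = 0.12

0.12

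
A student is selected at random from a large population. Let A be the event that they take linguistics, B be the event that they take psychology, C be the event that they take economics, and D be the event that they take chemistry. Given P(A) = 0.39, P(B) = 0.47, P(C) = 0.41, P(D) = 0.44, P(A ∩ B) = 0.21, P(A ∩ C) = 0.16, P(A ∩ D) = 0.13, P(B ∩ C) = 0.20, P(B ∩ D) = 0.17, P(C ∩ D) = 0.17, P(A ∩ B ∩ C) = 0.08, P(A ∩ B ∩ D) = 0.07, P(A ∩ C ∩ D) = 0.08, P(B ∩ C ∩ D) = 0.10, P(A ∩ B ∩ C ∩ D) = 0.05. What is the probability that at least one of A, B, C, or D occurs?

Inclusion–exclusion gives
P(A ∪ B ∪ C ∪ D) = 0.39 + 0.47 + 0.41 + 0.44 − 0.21 − 0.16 − 0.13 − 0.20 − 0.17 − 0.17 + 0.08 + 0.07 + 0.08 + 0.10 − 0.05 = 0.95

0.95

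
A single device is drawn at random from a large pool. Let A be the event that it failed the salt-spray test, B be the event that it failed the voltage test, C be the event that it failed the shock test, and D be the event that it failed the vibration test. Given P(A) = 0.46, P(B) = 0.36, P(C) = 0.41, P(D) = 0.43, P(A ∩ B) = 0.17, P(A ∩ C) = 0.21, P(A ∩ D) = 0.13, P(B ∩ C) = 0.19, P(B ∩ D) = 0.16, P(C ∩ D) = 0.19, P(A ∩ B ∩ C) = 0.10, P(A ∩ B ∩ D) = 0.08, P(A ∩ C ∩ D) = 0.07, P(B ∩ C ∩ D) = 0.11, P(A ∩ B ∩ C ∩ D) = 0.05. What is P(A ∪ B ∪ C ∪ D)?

P(A ∪ B ∪ C ∪ D) = 0.46 + 0.36 + 0.41 + 0.43 − 0.17 − 0.21 − 0.13 − 0.19 − 0.16 − 0.19 + 0.10 + 0.08 + 0.07 + 0.11 − 0.05 = 0.92

0.92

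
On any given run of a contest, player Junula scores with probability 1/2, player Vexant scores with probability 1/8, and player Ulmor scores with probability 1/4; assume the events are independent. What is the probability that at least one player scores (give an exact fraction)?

P(none) = (1 − 1/2) × (1 − 1/8) × (1 − 1/4) = 1/2 × 7/8 × 3/4 = 21/64
P(at least one) = 1 − 21/64 = 43/64

43/64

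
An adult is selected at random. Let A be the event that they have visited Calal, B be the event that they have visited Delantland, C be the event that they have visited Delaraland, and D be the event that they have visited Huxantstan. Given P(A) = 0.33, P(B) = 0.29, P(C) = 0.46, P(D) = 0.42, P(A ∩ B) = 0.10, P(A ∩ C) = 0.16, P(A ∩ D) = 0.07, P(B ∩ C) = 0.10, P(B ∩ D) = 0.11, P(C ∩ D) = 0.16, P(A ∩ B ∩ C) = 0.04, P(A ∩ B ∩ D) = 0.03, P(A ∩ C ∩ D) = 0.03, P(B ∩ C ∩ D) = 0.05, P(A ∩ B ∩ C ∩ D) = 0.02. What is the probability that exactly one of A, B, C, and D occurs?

P(exactly one) = 0.33 + 0.29 + 0.46 + 0.42 − 2·0.10 − 2·0.16 − 2·0.07 − 2·0.10 − 2·0.11 − 2·0.16 + 3·0.04 + 3·0.03 + 3·0.03 + 3·0.05 − 4·0.02 = 0.47

0.47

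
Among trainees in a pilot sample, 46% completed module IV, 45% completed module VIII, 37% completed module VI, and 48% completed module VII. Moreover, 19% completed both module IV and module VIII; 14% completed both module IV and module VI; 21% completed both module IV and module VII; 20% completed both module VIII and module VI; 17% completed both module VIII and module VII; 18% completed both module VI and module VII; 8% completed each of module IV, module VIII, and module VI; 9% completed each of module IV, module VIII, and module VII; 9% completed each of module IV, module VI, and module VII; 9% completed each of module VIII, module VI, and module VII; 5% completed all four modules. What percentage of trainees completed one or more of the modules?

97%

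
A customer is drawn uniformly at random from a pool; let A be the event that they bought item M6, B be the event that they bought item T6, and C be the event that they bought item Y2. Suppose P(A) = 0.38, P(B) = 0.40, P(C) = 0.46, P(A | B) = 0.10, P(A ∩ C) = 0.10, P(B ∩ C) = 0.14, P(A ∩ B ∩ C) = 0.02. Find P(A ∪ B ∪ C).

0.98

P(A ∩ B) = P(B)·P(A|B) = 0.40 × 0.10 = 0.04
By inclusion-exclusion,
P(A ∪ B ∪ C) = 0.38 + 0.40 + 0.46 − 0.04 − 0.10 − 0.14 + 0.02 = 0.98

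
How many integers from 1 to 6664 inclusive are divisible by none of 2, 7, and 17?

floor(6664/2) + floor(6664/7) + floor(6664/17) − floor(6664/14) − floor(6664/34) − floor(6664/119) + floor(6664/238) = 3332 + 952 + 392 − 476 − 196 − 56 + 28 = 3976
6664 − 3976 = 2688

2688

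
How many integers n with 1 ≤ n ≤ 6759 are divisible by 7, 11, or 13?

1896

Inclusion–exclusion gives
⌊6759/7⌋ + ⌊6759/11⌋ + ⌊6759/13⌋ − ⌊6759/77⌋ − ⌊6759/91⌋ − ⌊6759/143⌋ + ⌊6759/1001⌋ = 965 + 614 + 519 − 87 − 74 − 47 + 6 = 1896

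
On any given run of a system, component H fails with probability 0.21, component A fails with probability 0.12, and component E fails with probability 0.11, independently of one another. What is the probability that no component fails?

Since the events are independent, P(none) is the product of the individual non-occurrence probabilities.
P(none) = (1 − 0.21) × (1 − 0.12) × (1 − 0.11) = 0.79 × 0.88 × 0.89 = 0.618728

0.618728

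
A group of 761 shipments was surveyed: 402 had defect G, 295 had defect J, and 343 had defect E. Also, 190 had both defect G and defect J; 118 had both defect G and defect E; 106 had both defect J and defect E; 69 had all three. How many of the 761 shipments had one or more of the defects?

695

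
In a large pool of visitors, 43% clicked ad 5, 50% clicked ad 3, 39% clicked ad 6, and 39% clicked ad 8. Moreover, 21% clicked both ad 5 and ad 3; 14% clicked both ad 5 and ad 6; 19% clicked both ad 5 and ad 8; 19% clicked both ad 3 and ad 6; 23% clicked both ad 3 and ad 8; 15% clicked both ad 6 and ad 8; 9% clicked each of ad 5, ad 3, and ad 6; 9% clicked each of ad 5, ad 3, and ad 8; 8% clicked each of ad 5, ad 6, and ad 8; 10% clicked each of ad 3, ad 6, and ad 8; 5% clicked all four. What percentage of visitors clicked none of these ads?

Inclusion–exclusion gives
P(union) = 43 + 50 + 39 + 39 − 21 − 14 − 19 − 19 − 23 − 15 + 9 + 9 + 8 + 10 − 5 = 91%
P(none) = 100% − 91% = 9%

9%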